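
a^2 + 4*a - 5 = (a - 1)*(a + 5)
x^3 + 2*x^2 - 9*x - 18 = (x - 3)*(x + 2)*(x + 3)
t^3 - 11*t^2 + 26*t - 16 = (t - 8)*(t - 2)*(t - 1)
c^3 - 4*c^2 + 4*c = c*(c - 2)^2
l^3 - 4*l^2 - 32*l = l*(l - 8)*(l + 4)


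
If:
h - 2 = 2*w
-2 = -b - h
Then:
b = -2*w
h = 2*w + 2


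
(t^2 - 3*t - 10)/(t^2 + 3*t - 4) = (t^2 - 3*t - 10)/(t^2 + 3*t - 4)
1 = 1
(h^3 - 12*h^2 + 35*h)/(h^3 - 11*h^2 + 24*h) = (h^2 - 12*h + 35)/(h^2 - 11*h + 24)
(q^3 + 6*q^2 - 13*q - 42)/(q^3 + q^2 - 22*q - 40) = (q^2 + 4*q - 21)/(q^2 - q - 20)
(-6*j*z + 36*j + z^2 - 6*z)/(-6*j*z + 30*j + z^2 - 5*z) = (z - 6)/(z - 5)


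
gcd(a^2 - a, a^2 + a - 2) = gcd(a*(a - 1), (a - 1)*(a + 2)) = a - 1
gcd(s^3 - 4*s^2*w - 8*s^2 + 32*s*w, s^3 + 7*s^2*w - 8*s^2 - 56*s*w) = s^2 - 8*s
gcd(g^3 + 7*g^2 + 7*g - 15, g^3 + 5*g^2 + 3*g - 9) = g^2 + 2*g - 3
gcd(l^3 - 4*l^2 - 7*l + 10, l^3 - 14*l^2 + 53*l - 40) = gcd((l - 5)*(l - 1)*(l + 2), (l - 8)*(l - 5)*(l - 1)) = l^2 - 6*l + 5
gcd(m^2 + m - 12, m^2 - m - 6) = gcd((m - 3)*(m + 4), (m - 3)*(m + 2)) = m - 3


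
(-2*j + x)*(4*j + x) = -8*j^2 + 2*j*x + x^2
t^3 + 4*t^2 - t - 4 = (t - 1)*(t + 1)*(t + 4)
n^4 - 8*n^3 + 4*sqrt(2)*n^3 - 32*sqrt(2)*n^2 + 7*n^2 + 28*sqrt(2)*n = n*(n - 7)*(n - 1)*(n + 4*sqrt(2))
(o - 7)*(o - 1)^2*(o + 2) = o^4 - 7*o^3 - 3*o^2 + 23*o - 14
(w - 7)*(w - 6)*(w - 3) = w^3 - 16*w^2 + 81*w - 126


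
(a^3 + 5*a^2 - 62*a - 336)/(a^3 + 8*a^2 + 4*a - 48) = (a^2 - a - 56)/(a^2 + 2*a - 8)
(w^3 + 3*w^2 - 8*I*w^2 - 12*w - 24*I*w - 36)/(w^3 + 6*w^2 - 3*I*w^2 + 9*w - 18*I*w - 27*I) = (w^2 - 8*I*w - 12)/(w^2 + 3*w*(1 - I) - 9*I)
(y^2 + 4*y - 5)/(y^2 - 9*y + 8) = (y + 5)/(y - 8)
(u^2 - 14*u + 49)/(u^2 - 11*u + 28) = (u - 7)/(u - 4)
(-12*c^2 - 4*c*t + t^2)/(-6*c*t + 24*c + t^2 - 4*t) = (2*c + t)/(t - 4)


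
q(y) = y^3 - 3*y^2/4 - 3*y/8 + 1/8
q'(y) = 3*y^2 - 3*y/2 - 3/8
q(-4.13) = -81.56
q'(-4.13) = 56.99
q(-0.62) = -0.17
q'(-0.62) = 1.71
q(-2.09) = -11.50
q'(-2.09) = 15.86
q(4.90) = 97.93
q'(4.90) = 64.30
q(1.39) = 0.84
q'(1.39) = 3.34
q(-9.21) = -841.27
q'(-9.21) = 267.91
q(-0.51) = -0.01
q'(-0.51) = 1.17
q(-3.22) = -39.83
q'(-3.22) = 35.56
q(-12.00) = -1831.38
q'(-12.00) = 449.62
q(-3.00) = -32.50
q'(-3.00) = 31.12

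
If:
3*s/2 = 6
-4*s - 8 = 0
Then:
No Solution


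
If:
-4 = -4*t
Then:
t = 1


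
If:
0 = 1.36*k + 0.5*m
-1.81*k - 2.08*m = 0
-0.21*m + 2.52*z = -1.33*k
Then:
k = 0.00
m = 0.00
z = 0.00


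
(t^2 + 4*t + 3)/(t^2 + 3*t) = (t + 1)/t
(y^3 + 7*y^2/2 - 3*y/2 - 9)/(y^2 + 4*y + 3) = (y^2 + y/2 - 3)/(y + 1)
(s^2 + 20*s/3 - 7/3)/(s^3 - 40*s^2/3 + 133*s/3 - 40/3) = (s + 7)/(s^2 - 13*s + 40)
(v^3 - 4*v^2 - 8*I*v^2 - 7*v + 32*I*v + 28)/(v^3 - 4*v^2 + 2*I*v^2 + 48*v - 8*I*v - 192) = (v^2 - 8*I*v - 7)/(v^2 + 2*I*v + 48)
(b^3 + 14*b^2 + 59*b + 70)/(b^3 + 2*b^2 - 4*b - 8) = (b^2 + 12*b + 35)/(b^2 - 4)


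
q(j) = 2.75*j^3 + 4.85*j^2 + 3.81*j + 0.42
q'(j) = 8.25*j^2 + 9.7*j + 3.81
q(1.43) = 23.83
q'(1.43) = 34.55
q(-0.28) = -0.33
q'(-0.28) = 1.74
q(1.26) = 18.42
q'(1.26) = 29.13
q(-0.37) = -0.47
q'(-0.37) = 1.35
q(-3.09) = -46.18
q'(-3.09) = 52.61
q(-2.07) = -11.08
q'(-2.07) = 19.08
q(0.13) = 1.00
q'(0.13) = 5.21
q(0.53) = 4.21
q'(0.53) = 11.27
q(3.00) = 129.75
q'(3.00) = 107.16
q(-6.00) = -441.84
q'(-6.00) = 242.61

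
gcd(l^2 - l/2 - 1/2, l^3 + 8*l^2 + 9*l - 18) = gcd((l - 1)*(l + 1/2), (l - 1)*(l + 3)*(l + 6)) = l - 1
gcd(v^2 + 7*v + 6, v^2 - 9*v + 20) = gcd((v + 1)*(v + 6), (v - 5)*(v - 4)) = 1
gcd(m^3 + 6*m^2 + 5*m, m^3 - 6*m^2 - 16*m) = m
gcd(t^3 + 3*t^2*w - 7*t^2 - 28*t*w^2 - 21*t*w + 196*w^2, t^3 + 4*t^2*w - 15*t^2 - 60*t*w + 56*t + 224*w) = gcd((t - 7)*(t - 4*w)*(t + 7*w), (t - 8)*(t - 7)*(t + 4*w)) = t - 7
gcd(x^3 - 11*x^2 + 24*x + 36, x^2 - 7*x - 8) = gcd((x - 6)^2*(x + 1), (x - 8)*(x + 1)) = x + 1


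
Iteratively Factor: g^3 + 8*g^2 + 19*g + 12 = (g + 1)*(g^2 + 7*g + 12) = (g + 1)*(g + 4)*(g + 3)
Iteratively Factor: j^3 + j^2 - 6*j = (j - 2)*(j^2 + 3*j) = (j - 2)*(j + 3)*(j)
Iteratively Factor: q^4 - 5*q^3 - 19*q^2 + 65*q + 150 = (q + 3)*(q^3 - 8*q^2 + 5*q + 50) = (q + 2)*(q + 3)*(q^2 - 10*q + 25) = (q - 5)*(q + 2)*(q + 3)*(q - 5)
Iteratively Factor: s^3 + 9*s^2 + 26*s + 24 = (s + 3)*(s^2 + 6*s + 8) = (s + 2)*(s + 3)*(s + 4)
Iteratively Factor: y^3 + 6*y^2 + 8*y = (y)*(y^2 + 6*y + 8) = y*(y + 2)*(y + 4)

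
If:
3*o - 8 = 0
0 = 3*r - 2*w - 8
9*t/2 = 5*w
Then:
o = 8/3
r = 2*w/3 + 8/3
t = 10*w/9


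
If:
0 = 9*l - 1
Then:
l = 1/9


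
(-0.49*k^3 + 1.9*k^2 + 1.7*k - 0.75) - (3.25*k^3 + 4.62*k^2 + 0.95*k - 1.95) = -3.74*k^3 - 2.72*k^2 + 0.75*k + 1.2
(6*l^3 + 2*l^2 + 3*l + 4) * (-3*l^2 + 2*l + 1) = -18*l^5 + 6*l^4 + l^3 - 4*l^2 + 11*l + 4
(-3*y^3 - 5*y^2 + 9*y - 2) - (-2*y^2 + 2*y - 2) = -3*y^3 - 3*y^2 + 7*y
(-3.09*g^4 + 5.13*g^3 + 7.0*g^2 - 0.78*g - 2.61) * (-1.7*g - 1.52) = 5.253*g^5 - 4.0242*g^4 - 19.6976*g^3 - 9.314*g^2 + 5.6226*g + 3.9672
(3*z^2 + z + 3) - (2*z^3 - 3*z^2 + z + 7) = -2*z^3 + 6*z^2 - 4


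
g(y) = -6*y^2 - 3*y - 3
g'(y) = -12*y - 3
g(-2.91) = -45.08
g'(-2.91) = 31.92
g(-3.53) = -67.18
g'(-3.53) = 39.36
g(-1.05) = -6.46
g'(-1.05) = 9.60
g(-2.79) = -41.33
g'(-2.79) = 30.48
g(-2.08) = -22.72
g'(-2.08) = 21.96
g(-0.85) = -4.78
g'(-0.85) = 7.20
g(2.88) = -61.41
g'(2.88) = -37.56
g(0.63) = -7.27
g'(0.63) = -10.56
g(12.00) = -903.00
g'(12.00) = -147.00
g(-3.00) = -48.00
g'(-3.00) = 33.00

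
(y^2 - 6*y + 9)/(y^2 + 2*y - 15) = (y - 3)/(y + 5)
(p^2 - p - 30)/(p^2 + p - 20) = (p - 6)/(p - 4)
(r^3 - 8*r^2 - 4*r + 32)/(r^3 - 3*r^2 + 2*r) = (r^2 - 6*r - 16)/(r*(r - 1))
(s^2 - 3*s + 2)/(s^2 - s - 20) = (-s^2 + 3*s - 2)/(-s^2 + s + 20)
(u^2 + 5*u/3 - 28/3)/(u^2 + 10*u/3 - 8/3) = (3*u - 7)/(3*u - 2)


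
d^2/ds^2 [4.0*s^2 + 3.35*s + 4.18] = 8.00000000000000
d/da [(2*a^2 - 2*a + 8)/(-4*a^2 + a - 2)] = 2*(-3*a^2 + 28*a - 2)/(16*a^4 - 8*a^3 + 17*a^2 - 4*a + 4)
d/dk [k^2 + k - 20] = 2*k + 1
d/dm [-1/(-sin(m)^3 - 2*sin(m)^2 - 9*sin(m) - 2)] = (-4*sin(m) + 3*cos(m)^2 - 12)*cos(m)/(sin(m)^3 + 2*sin(m)^2 + 9*sin(m) + 2)^2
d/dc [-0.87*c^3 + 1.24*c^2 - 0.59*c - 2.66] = -2.61*c^2 + 2.48*c - 0.59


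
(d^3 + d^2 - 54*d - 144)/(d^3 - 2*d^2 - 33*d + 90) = (d^2 - 5*d - 24)/(d^2 - 8*d + 15)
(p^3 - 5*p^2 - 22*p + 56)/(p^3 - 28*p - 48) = (p^2 - 9*p + 14)/(p^2 - 4*p - 12)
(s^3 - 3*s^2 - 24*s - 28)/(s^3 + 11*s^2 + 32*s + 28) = (s - 7)/(s + 7)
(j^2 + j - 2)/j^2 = (j^2 + j - 2)/j^2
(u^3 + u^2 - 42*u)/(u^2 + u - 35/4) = 4*u*(u^2 + u - 42)/(4*u^2 + 4*u - 35)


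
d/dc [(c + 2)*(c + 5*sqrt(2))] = 2*c + 2 + 5*sqrt(2)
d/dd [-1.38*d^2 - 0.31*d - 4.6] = -2.76*d - 0.31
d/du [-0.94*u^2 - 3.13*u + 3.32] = -1.88*u - 3.13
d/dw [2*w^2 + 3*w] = 4*w + 3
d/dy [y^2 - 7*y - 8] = 2*y - 7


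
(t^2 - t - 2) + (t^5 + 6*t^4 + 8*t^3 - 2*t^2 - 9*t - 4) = t^5 + 6*t^4 + 8*t^3 - t^2 - 10*t - 6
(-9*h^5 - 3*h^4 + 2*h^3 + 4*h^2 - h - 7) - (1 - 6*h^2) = -9*h^5 - 3*h^4 + 2*h^3 + 10*h^2 - h - 8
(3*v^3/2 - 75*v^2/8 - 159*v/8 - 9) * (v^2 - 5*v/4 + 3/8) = 3*v^5/2 - 45*v^4/4 - 243*v^3/32 + 789*v^2/64 + 243*v/64 - 27/8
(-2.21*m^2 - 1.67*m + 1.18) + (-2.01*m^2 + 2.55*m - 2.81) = -4.22*m^2 + 0.88*m - 1.63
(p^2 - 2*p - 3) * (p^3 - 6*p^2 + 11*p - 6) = p^5 - 8*p^4 + 20*p^3 - 10*p^2 - 21*p + 18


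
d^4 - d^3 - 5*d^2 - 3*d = d*(d - 3)*(d + 1)^2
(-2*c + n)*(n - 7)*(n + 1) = -2*c*n^2 + 12*c*n + 14*c + n^3 - 6*n^2 - 7*n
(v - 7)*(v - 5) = v^2 - 12*v + 35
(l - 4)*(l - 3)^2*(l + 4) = l^4 - 6*l^3 - 7*l^2 + 96*l - 144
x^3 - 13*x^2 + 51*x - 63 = (x - 7)*(x - 3)^2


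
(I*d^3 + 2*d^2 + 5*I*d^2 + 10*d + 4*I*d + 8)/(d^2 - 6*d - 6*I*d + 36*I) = (I*d^3 + d^2*(2 + 5*I) + d*(10 + 4*I) + 8)/(d^2 + d*(-6 - 6*I) + 36*I)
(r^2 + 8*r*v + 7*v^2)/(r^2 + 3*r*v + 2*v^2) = (r + 7*v)/(r + 2*v)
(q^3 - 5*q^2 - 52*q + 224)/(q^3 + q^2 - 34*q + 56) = (q - 8)/(q - 2)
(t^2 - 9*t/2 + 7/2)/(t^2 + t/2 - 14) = (t - 1)/(t + 4)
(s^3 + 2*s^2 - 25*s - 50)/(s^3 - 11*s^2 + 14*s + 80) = (s + 5)/(s - 8)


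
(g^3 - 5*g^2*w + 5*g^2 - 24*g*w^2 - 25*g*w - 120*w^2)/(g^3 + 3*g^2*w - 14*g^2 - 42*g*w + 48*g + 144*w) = (g^2 - 8*g*w + 5*g - 40*w)/(g^2 - 14*g + 48)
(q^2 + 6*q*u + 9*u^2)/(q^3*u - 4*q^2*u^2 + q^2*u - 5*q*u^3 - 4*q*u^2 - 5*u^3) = (q^2 + 6*q*u + 9*u^2)/(u*(q^3 - 4*q^2*u + q^2 - 5*q*u^2 - 4*q*u - 5*u^2))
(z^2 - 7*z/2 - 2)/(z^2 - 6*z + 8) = (z + 1/2)/(z - 2)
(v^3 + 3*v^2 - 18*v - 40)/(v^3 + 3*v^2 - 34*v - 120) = (v^2 - 2*v - 8)/(v^2 - 2*v - 24)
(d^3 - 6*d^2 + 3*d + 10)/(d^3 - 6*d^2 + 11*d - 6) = (d^2 - 4*d - 5)/(d^2 - 4*d + 3)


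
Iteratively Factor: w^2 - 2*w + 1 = (w - 1)*(w - 1)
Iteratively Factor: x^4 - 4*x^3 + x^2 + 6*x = (x - 3)*(x^3 - x^2 - 2*x) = (x - 3)*(x + 1)*(x^2 - 2*x) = x*(x - 3)*(x + 1)*(x - 2)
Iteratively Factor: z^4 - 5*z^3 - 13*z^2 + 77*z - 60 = (z + 4)*(z^3 - 9*z^2 + 23*z - 15) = (z - 5)*(z + 4)*(z^2 - 4*z + 3) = (z - 5)*(z - 3)*(z + 4)*(z - 1)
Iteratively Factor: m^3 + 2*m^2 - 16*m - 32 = (m + 4)*(m^2 - 2*m - 8) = (m - 4)*(m + 4)*(m + 2)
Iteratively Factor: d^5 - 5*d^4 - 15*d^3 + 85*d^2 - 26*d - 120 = (d + 1)*(d^4 - 6*d^3 - 9*d^2 + 94*d - 120) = (d - 3)*(d + 1)*(d^3 - 3*d^2 - 18*d + 40) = (d - 3)*(d + 1)*(d + 4)*(d^2 - 7*d + 10) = (d - 5)*(d - 3)*(d + 1)*(d + 4)*(d - 2)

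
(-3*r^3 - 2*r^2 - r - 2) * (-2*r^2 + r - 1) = 6*r^5 + r^4 + 3*r^3 + 5*r^2 - r + 2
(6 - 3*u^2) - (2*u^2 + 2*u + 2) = -5*u^2 - 2*u + 4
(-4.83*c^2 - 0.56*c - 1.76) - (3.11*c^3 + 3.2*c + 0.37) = -3.11*c^3 - 4.83*c^2 - 3.76*c - 2.13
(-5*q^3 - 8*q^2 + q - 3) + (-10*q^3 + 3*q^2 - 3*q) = -15*q^3 - 5*q^2 - 2*q - 3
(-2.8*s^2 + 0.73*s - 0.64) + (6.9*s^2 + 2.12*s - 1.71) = 4.1*s^2 + 2.85*s - 2.35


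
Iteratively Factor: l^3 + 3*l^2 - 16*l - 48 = (l + 4)*(l^2 - l - 12) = (l - 4)*(l + 4)*(l + 3)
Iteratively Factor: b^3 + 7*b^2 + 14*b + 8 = (b + 1)*(b^2 + 6*b + 8) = (b + 1)*(b + 4)*(b + 2)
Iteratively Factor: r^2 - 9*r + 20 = (r - 4)*(r - 5)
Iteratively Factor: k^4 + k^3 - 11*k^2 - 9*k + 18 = (k - 1)*(k^3 + 2*k^2 - 9*k - 18) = (k - 3)*(k - 1)*(k^2 + 5*k + 6) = (k - 3)*(k - 1)*(k + 2)*(k + 3)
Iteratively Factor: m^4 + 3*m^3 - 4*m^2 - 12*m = (m)*(m^3 + 3*m^2 - 4*m - 12) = m*(m + 3)*(m^2 - 4) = m*(m - 2)*(m + 3)*(m + 2)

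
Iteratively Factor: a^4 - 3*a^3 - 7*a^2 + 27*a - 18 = (a - 2)*(a^3 - a^2 - 9*a + 9) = (a - 2)*(a - 1)*(a^2 - 9) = (a - 3)*(a - 2)*(a - 1)*(a + 3)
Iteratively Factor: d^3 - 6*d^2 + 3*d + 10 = (d - 2)*(d^2 - 4*d - 5) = (d - 2)*(d + 1)*(d - 5)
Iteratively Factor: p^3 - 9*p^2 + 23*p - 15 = (p - 3)*(p^2 - 6*p + 5) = (p - 5)*(p - 3)*(p - 1)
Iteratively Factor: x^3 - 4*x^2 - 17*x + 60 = (x - 3)*(x^2 - x - 20) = (x - 3)*(x + 4)*(x - 5)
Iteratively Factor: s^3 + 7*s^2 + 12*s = (s)*(s^2 + 7*s + 12) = s*(s + 4)*(s + 3)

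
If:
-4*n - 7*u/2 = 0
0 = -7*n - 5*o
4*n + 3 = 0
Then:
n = -3/4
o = 21/20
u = 6/7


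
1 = 1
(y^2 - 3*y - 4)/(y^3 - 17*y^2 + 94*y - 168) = (y + 1)/(y^2 - 13*y + 42)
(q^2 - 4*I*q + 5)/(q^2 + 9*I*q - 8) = (q - 5*I)/(q + 8*I)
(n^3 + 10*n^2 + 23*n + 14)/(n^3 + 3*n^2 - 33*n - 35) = (n + 2)/(n - 5)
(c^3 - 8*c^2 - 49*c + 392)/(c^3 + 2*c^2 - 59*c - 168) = (c - 7)/(c + 3)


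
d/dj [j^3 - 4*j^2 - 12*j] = 3*j^2 - 8*j - 12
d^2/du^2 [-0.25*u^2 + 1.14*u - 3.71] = -0.500000000000000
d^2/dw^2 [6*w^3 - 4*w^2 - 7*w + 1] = 36*w - 8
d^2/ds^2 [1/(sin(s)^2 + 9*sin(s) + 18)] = (-4*sin(s)^4 - 27*sin(s)^3 - 3*sin(s)^2 + 216*sin(s) + 126)/(sin(s)^2 + 9*sin(s) + 18)^3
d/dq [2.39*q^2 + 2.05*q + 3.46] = 4.78*q + 2.05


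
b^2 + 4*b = b*(b + 4)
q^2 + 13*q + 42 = (q + 6)*(q + 7)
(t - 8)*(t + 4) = t^2 - 4*t - 32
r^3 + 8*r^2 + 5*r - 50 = (r - 2)*(r + 5)^2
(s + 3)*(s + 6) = s^2 + 9*s + 18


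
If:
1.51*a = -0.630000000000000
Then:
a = -0.42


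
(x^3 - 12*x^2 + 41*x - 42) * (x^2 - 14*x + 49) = x^5 - 26*x^4 + 258*x^3 - 1204*x^2 + 2597*x - 2058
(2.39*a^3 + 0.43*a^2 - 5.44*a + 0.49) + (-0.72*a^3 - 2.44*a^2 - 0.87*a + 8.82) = 1.67*a^3 - 2.01*a^2 - 6.31*a + 9.31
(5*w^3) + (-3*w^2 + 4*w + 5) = 5*w^3 - 3*w^2 + 4*w + 5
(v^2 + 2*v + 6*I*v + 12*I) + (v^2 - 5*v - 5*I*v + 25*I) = 2*v^2 - 3*v + I*v + 37*I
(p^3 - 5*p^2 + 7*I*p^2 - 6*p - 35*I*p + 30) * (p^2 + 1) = p^5 - 5*p^4 + 7*I*p^4 - 5*p^3 - 35*I*p^3 + 25*p^2 + 7*I*p^2 - 6*p - 35*I*p + 30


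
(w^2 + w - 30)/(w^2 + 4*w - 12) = (w - 5)/(w - 2)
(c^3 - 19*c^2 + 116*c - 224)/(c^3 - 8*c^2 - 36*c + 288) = (c^2 - 11*c + 28)/(c^2 - 36)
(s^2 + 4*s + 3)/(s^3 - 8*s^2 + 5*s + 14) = (s + 3)/(s^2 - 9*s + 14)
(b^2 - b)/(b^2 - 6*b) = (b - 1)/(b - 6)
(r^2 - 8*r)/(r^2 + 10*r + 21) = r*(r - 8)/(r^2 + 10*r + 21)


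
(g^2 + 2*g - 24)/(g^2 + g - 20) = (g + 6)/(g + 5)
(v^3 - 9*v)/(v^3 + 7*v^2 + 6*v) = (v^2 - 9)/(v^2 + 7*v + 6)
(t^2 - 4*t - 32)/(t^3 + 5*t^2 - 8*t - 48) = (t - 8)/(t^2 + t - 12)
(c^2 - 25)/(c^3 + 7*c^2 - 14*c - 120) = (c - 5)/(c^2 + 2*c - 24)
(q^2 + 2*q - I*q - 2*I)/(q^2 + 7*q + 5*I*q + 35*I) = (q^2 + q*(2 - I) - 2*I)/(q^2 + q*(7 + 5*I) + 35*I)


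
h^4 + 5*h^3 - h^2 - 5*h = h*(h - 1)*(h + 1)*(h + 5)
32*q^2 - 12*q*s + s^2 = (-8*q + s)*(-4*q + s)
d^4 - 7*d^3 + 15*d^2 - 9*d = d*(d - 3)^2*(d - 1)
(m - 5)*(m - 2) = m^2 - 7*m + 10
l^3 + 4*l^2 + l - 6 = (l - 1)*(l + 2)*(l + 3)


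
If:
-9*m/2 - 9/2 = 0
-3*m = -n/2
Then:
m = -1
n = -6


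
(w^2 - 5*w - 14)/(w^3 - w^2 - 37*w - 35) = (w + 2)/(w^2 + 6*w + 5)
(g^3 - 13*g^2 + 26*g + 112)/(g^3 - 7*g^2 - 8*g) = (g^2 - 5*g - 14)/(g*(g + 1))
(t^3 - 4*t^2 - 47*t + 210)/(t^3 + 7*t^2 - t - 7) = (t^2 - 11*t + 30)/(t^2 - 1)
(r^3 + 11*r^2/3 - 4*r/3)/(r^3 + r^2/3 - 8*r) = (3*r^2 + 11*r - 4)/(3*r^2 + r - 24)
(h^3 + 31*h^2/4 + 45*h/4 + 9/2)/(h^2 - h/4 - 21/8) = 2*(4*h^3 + 31*h^2 + 45*h + 18)/(8*h^2 - 2*h - 21)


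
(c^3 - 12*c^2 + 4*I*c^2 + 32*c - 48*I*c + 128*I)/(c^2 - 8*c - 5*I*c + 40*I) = (c^2 + 4*c*(-1 + I) - 16*I)/(c - 5*I)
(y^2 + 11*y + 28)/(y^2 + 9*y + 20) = (y + 7)/(y + 5)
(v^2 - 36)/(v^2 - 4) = (v^2 - 36)/(v^2 - 4)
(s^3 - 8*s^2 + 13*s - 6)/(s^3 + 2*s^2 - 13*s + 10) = (s^2 - 7*s + 6)/(s^2 + 3*s - 10)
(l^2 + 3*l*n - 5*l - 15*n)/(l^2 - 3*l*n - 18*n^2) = (l - 5)/(l - 6*n)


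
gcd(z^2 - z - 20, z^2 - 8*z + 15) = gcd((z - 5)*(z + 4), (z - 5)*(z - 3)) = z - 5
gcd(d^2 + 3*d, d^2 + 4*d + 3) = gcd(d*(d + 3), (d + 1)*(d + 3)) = d + 3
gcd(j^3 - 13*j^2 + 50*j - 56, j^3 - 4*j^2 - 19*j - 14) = j - 7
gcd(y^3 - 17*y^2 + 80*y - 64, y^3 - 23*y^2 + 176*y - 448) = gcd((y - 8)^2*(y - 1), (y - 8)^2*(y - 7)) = y^2 - 16*y + 64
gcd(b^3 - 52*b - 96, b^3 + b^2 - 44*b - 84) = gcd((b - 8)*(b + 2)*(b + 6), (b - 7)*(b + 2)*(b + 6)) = b^2 + 8*b + 12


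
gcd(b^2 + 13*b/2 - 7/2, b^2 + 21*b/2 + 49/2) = b + 7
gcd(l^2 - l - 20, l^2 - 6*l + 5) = l - 5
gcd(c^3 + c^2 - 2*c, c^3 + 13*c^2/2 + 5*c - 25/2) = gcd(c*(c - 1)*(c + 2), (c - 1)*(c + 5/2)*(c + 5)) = c - 1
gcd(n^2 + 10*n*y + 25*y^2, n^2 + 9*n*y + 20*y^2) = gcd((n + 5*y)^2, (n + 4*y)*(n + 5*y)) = n + 5*y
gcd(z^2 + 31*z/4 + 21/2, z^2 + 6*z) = z + 6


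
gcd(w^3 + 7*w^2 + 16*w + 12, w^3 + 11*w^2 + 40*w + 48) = w + 3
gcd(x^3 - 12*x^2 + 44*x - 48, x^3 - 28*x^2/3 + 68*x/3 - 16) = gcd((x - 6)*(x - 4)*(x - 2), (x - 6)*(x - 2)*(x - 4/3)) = x^2 - 8*x + 12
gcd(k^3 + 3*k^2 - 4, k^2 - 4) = k + 2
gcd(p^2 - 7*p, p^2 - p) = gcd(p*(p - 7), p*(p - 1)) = p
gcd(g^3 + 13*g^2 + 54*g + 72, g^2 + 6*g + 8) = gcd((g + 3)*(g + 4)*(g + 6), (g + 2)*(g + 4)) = g + 4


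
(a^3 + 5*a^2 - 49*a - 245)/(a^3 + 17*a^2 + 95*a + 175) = (a - 7)/(a + 5)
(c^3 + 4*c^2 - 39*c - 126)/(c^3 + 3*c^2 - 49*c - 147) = (c - 6)/(c - 7)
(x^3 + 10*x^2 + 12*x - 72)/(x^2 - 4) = (x^2 + 12*x + 36)/(x + 2)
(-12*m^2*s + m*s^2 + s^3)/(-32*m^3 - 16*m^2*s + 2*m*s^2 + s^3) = s*(-3*m + s)/(-8*m^2 - 2*m*s + s^2)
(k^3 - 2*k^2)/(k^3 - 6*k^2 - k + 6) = k^2*(k - 2)/(k^3 - 6*k^2 - k + 6)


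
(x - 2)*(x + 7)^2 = x^3 + 12*x^2 + 21*x - 98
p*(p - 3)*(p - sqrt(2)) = p^3 - 3*p^2 - sqrt(2)*p^2 + 3*sqrt(2)*p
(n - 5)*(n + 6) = n^2 + n - 30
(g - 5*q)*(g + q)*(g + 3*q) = g^3 - g^2*q - 17*g*q^2 - 15*q^3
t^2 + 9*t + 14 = (t + 2)*(t + 7)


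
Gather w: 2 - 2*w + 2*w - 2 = 0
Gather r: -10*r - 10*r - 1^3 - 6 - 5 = -20*r - 12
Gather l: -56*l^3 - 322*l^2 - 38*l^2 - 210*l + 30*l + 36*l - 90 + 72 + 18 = -56*l^3 - 360*l^2 - 144*l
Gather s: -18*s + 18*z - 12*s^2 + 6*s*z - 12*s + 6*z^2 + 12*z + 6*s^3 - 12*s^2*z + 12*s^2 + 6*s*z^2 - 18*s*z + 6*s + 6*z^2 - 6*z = 6*s^3 - 12*s^2*z + s*(6*z^2 - 12*z - 24) + 12*z^2 + 24*z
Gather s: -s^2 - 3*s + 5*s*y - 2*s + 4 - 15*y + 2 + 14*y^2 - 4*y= -s^2 + s*(5*y - 5) + 14*y^2 - 19*y + 6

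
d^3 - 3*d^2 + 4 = (d - 2)^2*(d + 1)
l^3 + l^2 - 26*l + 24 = (l - 4)*(l - 1)*(l + 6)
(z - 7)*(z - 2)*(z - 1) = z^3 - 10*z^2 + 23*z - 14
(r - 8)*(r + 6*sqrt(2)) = r^2 - 8*r + 6*sqrt(2)*r - 48*sqrt(2)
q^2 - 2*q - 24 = (q - 6)*(q + 4)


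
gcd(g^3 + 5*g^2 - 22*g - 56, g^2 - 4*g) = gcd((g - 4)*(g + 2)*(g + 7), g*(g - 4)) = g - 4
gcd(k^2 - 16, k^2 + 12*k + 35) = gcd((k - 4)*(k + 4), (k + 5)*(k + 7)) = 1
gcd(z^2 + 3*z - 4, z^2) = 1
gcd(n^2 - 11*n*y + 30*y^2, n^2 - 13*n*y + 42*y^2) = -n + 6*y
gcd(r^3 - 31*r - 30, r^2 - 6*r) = r - 6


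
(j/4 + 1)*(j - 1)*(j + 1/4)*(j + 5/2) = j^4/4 + 23*j^3/16 + 39*j^2/32 - 73*j/32 - 5/8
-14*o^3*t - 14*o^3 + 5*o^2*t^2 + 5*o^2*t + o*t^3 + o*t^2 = (-2*o + t)*(7*o + t)*(o*t + o)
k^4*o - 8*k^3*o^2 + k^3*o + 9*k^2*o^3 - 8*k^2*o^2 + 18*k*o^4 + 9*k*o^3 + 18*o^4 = (k - 6*o)*(k - 3*o)*(k + o)*(k*o + o)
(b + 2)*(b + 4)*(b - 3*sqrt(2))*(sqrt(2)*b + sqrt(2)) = sqrt(2)*b^4 - 6*b^3 + 7*sqrt(2)*b^3 - 42*b^2 + 14*sqrt(2)*b^2 - 84*b + 8*sqrt(2)*b - 48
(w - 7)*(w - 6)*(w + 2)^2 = w^4 - 9*w^3 - 6*w^2 + 116*w + 168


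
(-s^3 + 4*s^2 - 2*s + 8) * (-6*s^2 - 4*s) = 6*s^5 - 20*s^4 - 4*s^3 - 40*s^2 - 32*s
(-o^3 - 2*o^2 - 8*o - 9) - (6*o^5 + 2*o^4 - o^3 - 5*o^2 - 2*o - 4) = -6*o^5 - 2*o^4 + 3*o^2 - 6*o - 5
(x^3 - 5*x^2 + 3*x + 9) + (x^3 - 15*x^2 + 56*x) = 2*x^3 - 20*x^2 + 59*x + 9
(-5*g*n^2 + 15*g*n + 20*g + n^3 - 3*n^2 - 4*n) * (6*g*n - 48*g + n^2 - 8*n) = -30*g^2*n^3 + 330*g^2*n^2 - 600*g^2*n - 960*g^2 + g*n^4 - 11*g*n^3 + 20*g*n^2 + 32*g*n + n^5 - 11*n^4 + 20*n^3 + 32*n^2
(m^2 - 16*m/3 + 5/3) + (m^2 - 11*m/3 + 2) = 2*m^2 - 9*m + 11/3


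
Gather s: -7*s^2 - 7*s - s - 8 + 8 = -7*s^2 - 8*s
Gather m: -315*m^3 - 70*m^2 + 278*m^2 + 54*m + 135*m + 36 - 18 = -315*m^3 + 208*m^2 + 189*m + 18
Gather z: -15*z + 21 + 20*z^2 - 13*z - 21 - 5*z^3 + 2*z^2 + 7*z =-5*z^3 + 22*z^2 - 21*z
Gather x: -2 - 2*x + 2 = -2*x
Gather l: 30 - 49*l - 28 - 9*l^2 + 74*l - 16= -9*l^2 + 25*l - 14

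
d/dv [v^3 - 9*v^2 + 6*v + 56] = 3*v^2 - 18*v + 6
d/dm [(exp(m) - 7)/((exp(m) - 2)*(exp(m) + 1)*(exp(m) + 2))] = 2*(-exp(3*m) + 10*exp(2*m) + 7*exp(m) - 16)*exp(m)/(exp(6*m) + 2*exp(5*m) - 7*exp(4*m) - 16*exp(3*m) + 8*exp(2*m) + 32*exp(m) + 16)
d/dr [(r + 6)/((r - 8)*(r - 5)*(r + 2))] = (-2*r^3 - 7*r^2 + 132*r - 4)/(r^6 - 22*r^5 + 149*r^4 - 148*r^3 - 1564*r^2 + 2240*r + 6400)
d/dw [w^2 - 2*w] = 2*w - 2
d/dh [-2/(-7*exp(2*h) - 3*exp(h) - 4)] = (-28*exp(h) - 6)*exp(h)/(7*exp(2*h) + 3*exp(h) + 4)^2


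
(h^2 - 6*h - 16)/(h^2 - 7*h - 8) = (h + 2)/(h + 1)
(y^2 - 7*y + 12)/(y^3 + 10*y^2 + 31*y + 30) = (y^2 - 7*y + 12)/(y^3 + 10*y^2 + 31*y + 30)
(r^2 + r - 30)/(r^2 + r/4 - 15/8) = 8*(r^2 + r - 30)/(8*r^2 + 2*r - 15)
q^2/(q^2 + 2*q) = q/(q + 2)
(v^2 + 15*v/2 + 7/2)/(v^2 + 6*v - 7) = (v + 1/2)/(v - 1)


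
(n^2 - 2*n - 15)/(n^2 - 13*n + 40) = (n + 3)/(n - 8)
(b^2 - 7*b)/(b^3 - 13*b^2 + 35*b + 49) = b/(b^2 - 6*b - 7)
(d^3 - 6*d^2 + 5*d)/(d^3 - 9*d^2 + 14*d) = (d^2 - 6*d + 5)/(d^2 - 9*d + 14)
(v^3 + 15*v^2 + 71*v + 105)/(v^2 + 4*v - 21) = (v^2 + 8*v + 15)/(v - 3)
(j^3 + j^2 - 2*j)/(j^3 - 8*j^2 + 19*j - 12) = j*(j + 2)/(j^2 - 7*j + 12)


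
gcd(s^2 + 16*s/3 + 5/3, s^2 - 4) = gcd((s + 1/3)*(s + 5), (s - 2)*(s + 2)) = 1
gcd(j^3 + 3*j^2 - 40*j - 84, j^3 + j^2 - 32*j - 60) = j^2 - 4*j - 12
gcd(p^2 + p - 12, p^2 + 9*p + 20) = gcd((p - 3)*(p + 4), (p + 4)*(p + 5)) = p + 4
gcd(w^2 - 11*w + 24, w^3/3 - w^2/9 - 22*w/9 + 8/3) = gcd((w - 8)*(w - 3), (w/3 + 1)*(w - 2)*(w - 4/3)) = 1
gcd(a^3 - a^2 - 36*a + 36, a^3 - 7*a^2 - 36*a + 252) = a^2 - 36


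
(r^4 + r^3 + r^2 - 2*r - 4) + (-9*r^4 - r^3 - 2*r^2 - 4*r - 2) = -8*r^4 - r^2 - 6*r - 6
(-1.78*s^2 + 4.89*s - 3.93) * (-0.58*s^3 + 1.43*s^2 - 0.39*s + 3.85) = 1.0324*s^5 - 5.3816*s^4 + 9.9663*s^3 - 14.38*s^2 + 20.3592*s - 15.1305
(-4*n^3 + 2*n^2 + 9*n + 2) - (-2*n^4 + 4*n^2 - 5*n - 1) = 2*n^4 - 4*n^3 - 2*n^2 + 14*n + 3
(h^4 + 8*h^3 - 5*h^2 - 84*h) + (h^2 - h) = h^4 + 8*h^3 - 4*h^2 - 85*h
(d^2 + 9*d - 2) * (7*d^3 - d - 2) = 7*d^5 + 63*d^4 - 15*d^3 - 11*d^2 - 16*d + 4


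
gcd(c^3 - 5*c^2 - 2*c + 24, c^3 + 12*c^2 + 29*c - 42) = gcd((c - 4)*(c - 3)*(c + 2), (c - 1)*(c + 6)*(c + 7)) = 1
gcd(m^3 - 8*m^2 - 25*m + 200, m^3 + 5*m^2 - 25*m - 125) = m^2 - 25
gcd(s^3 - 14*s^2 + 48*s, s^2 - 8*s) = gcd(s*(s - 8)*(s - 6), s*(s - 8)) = s^2 - 8*s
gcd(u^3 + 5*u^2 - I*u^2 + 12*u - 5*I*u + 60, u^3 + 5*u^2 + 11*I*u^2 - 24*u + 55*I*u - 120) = u^2 + u*(5 + 3*I) + 15*I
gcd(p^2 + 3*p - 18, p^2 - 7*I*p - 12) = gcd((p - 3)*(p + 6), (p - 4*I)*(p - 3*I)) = 1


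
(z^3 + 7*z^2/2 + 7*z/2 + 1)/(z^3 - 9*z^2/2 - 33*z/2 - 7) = (z + 1)/(z - 7)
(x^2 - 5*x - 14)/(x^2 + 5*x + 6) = (x - 7)/(x + 3)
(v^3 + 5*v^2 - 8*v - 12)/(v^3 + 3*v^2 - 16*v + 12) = (v + 1)/(v - 1)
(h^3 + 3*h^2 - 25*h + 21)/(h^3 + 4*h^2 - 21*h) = (h - 1)/h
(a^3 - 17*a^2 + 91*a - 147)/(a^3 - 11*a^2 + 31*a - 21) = (a - 7)/(a - 1)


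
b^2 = b^2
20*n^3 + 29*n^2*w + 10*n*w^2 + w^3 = (n + w)*(4*n + w)*(5*n + w)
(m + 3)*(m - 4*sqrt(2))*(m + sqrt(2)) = m^3 - 3*sqrt(2)*m^2 + 3*m^2 - 9*sqrt(2)*m - 8*m - 24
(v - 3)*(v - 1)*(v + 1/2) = v^3 - 7*v^2/2 + v + 3/2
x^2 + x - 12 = (x - 3)*(x + 4)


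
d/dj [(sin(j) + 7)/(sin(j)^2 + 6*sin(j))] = (-14*sin(j) + cos(j)^2 - 43)*cos(j)/((sin(j) + 6)^2*sin(j)^2)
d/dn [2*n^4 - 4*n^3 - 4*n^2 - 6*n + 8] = 8*n^3 - 12*n^2 - 8*n - 6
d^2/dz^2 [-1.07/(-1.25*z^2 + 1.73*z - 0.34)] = (-3.34375*z^2 + 4.62775*z + 1.07*(2.5*z - 1.73)*(5.0*z - 3.46) - 0.9095)/(1.25*z^2 - 1.73*z + 0.34)^3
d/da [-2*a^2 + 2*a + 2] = 2 - 4*a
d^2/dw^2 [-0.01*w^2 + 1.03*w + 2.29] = -0.0200000000000000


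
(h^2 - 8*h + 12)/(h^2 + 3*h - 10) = (h - 6)/(h + 5)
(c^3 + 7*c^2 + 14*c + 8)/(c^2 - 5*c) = (c^3 + 7*c^2 + 14*c + 8)/(c*(c - 5))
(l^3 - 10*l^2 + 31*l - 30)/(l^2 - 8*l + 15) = l - 2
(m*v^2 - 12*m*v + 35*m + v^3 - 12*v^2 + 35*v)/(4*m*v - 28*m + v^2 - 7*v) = (m*v - 5*m + v^2 - 5*v)/(4*m + v)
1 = 1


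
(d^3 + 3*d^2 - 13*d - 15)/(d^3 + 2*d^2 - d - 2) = (d^2 + 2*d - 15)/(d^2 + d - 2)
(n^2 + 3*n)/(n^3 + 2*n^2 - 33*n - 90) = n/(n^2 - n - 30)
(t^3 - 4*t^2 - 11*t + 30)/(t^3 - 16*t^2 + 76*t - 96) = (t^2 - 2*t - 15)/(t^2 - 14*t + 48)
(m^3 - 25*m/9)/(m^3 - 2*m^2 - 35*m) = (25/9 - m^2)/(-m^2 + 2*m + 35)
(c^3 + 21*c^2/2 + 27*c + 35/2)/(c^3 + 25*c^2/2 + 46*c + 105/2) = (c + 1)/(c + 3)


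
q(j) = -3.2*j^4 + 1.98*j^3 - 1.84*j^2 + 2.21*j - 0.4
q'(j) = -12.8*j^3 + 5.94*j^2 - 3.68*j + 2.21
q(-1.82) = -57.56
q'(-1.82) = 105.75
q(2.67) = -132.56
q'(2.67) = -208.91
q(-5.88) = -4304.79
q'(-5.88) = 2831.43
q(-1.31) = -20.33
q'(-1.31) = 46.00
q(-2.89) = -293.17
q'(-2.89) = 371.42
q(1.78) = -23.25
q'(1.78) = -57.71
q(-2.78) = -254.43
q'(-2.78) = 333.35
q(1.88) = -29.57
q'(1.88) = -68.77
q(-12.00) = -70068.52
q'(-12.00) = 23020.13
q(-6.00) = -4654.78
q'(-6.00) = 3002.93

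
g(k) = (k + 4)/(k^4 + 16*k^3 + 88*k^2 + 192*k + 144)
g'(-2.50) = 2.01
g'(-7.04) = -0.22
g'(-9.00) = -0.00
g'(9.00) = 0.00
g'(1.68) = -0.00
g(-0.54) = 0.05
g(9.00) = 0.00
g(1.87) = 0.01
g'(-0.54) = -0.08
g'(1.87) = -0.00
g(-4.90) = -0.09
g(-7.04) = -0.11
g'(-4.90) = 0.20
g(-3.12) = 0.08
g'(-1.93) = -728.86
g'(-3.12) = 0.19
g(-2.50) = 0.49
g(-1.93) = 25.50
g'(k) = (k + 4)*(-4*k^3 - 48*k^2 - 176*k - 192)/(k^4 + 16*k^3 + 88*k^2 + 192*k + 144)^2 + 1/(k^4 + 16*k^3 + 88*k^2 + 192*k + 144) = (-3*k^2 - 24*k - 52)/(k^6 + 24*k^5 + 228*k^4 + 1088*k^3 + 2736*k^2 + 3456*k + 1728)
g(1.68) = 0.01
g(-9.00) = -0.01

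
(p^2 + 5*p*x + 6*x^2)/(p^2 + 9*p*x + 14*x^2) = (p + 3*x)/(p + 7*x)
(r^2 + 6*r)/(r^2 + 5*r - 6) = r/(r - 1)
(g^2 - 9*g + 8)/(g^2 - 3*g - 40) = (g - 1)/(g + 5)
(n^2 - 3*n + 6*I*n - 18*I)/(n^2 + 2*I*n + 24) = (n - 3)/(n - 4*I)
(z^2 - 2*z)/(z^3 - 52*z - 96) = z*(2 - z)/(-z^3 + 52*z + 96)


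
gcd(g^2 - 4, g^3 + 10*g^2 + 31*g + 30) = g + 2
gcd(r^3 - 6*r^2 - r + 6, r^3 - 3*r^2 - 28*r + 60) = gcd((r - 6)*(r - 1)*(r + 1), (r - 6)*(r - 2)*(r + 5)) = r - 6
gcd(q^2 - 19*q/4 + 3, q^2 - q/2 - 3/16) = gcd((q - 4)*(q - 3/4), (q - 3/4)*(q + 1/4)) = q - 3/4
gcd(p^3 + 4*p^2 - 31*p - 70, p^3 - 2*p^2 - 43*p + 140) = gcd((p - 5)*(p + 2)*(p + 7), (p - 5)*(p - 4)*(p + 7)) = p^2 + 2*p - 35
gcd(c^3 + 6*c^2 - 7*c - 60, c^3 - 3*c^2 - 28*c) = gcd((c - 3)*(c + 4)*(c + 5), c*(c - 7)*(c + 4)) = c + 4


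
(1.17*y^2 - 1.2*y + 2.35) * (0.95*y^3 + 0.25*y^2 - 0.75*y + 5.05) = 1.1115*y^5 - 0.8475*y^4 + 1.055*y^3 + 7.396*y^2 - 7.8225*y + 11.8675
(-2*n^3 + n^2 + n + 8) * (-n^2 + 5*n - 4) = 2*n^5 - 11*n^4 + 12*n^3 - 7*n^2 + 36*n - 32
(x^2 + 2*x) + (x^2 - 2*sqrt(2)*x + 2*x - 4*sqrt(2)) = 2*x^2 - 2*sqrt(2)*x + 4*x - 4*sqrt(2)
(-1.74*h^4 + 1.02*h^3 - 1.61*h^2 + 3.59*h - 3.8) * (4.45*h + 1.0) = -7.743*h^5 + 2.799*h^4 - 6.1445*h^3 + 14.3655*h^2 - 13.32*h - 3.8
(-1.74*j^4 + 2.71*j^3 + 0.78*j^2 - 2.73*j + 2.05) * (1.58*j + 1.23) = -2.7492*j^5 + 2.1416*j^4 + 4.5657*j^3 - 3.354*j^2 - 0.1189*j + 2.5215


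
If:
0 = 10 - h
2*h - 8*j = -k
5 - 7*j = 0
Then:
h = 10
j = 5/7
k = -100/7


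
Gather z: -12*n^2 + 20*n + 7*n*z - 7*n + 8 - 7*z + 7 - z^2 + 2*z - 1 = -12*n^2 + 13*n - z^2 + z*(7*n - 5) + 14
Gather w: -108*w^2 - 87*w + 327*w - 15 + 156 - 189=-108*w^2 + 240*w - 48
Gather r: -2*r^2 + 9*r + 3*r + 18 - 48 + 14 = -2*r^2 + 12*r - 16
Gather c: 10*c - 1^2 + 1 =10*c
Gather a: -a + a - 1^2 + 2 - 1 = 0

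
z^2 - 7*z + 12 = (z - 4)*(z - 3)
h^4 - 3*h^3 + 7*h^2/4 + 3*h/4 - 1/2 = (h - 2)*(h - 1)*(h - 1/2)*(h + 1/2)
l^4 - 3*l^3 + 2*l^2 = l^2*(l - 2)*(l - 1)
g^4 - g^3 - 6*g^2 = g^2*(g - 3)*(g + 2)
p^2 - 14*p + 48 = (p - 8)*(p - 6)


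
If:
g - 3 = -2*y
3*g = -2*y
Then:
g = -3/2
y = 9/4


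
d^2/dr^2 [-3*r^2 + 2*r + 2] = -6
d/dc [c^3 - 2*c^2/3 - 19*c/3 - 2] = 3*c^2 - 4*c/3 - 19/3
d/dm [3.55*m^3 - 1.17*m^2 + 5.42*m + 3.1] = 10.65*m^2 - 2.34*m + 5.42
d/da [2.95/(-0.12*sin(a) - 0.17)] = 0.354*cos(a)/(0.12*sin(a) + 0.17)^2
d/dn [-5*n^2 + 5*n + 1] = 5 - 10*n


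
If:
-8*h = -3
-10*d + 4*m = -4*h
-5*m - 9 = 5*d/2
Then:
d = -19/40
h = 3/8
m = -25/16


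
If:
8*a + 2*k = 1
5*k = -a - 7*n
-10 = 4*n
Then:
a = -15/19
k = 139/38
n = -5/2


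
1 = 1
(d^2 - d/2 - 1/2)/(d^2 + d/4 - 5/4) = 2*(2*d + 1)/(4*d + 5)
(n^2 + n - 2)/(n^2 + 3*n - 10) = (n^2 + n - 2)/(n^2 + 3*n - 10)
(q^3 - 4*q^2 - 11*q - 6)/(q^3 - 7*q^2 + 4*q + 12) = (q + 1)/(q - 2)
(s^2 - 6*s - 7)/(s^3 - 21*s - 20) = (s - 7)/(s^2 - s - 20)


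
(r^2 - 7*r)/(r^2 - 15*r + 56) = r/(r - 8)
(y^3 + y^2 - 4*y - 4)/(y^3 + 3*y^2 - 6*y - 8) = (y + 2)/(y + 4)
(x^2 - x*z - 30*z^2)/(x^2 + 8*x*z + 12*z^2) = (x^2 - x*z - 30*z^2)/(x^2 + 8*x*z + 12*z^2)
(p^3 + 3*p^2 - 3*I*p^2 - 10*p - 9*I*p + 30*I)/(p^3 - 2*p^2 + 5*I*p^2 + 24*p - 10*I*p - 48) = (p + 5)/(p + 8*I)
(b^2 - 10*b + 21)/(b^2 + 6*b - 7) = (b^2 - 10*b + 21)/(b^2 + 6*b - 7)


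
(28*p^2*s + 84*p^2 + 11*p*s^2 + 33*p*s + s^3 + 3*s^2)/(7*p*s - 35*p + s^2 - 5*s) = (4*p*s + 12*p + s^2 + 3*s)/(s - 5)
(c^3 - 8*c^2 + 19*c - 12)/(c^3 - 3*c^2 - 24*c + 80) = (c^2 - 4*c + 3)/(c^2 + c - 20)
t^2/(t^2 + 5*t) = t/(t + 5)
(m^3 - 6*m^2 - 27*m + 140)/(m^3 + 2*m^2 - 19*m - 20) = (m - 7)/(m + 1)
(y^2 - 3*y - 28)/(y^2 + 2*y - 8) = (y - 7)/(y - 2)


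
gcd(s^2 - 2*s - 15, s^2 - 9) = s + 3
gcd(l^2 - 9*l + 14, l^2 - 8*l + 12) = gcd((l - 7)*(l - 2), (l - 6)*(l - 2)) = l - 2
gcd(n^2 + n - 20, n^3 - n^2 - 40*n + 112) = n - 4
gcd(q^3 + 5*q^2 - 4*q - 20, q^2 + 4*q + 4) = q + 2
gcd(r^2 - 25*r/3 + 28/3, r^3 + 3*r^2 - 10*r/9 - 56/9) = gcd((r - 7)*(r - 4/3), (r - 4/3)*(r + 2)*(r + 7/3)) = r - 4/3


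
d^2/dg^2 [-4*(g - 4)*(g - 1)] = -8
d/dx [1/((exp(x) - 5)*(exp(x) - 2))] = (7 - 2*exp(x))*exp(x)/(exp(4*x) - 14*exp(3*x) + 69*exp(2*x) - 140*exp(x) + 100)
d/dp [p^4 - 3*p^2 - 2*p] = 4*p^3 - 6*p - 2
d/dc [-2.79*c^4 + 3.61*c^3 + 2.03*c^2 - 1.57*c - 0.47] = -11.16*c^3 + 10.83*c^2 + 4.06*c - 1.57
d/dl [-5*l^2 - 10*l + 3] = -10*l - 10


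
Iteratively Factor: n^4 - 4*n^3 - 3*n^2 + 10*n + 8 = (n - 4)*(n^3 - 3*n - 2) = (n - 4)*(n + 1)*(n^2 - n - 2) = (n - 4)*(n - 2)*(n + 1)*(n + 1)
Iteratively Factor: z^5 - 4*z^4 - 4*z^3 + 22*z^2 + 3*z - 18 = (z - 3)*(z^4 - z^3 - 7*z^2 + z + 6) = (z - 3)*(z - 1)*(z^3 - 7*z - 6) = (z - 3)*(z - 1)*(z + 2)*(z^2 - 2*z - 3) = (z - 3)*(z - 1)*(z + 1)*(z + 2)*(z - 3)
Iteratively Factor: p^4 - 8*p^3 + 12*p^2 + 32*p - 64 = (p - 4)*(p^3 - 4*p^2 - 4*p + 16) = (p - 4)^2*(p^2 - 4) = (p - 4)^2*(p + 2)*(p - 2)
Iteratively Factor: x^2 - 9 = (x + 3)*(x - 3)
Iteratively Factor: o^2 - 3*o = (o - 3)*(o)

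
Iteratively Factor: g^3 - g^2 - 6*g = (g + 2)*(g^2 - 3*g) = g*(g + 2)*(g - 3)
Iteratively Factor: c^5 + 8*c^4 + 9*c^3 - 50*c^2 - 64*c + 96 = (c + 4)*(c^4 + 4*c^3 - 7*c^2 - 22*c + 24) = (c - 2)*(c + 4)*(c^3 + 6*c^2 + 5*c - 12) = (c - 2)*(c - 1)*(c + 4)*(c^2 + 7*c + 12) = (c - 2)*(c - 1)*(c + 3)*(c + 4)*(c + 4)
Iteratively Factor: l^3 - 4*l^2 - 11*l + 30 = (l - 2)*(l^2 - 2*l - 15) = (l - 2)*(l + 3)*(l - 5)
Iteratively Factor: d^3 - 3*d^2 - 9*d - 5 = (d + 1)*(d^2 - 4*d - 5) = (d + 1)^2*(d - 5)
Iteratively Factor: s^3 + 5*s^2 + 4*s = (s)*(s^2 + 5*s + 4) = s*(s + 1)*(s + 4)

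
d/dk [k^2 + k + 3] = 2*k + 1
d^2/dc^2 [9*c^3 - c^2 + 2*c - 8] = 54*c - 2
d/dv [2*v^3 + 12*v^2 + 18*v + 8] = 6*v^2 + 24*v + 18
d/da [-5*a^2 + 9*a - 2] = 9 - 10*a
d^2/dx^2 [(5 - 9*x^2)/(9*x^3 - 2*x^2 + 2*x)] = 2*(-729*x^6 + 2916*x^4 - 756*x^3 + 330*x^2 - 60*x + 20)/(x^3*(729*x^6 - 486*x^5 + 594*x^4 - 224*x^3 + 132*x^2 - 24*x + 8))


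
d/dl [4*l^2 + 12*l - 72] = 8*l + 12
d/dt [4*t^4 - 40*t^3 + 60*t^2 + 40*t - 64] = 16*t^3 - 120*t^2 + 120*t + 40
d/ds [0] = 0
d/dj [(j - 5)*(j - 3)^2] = (j - 3)*(3*j - 13)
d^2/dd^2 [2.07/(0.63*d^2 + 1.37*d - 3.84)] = (-1.643166*d^2 - 3.573234*d + 2.07*(1.26*d + 1.37)*(2.52*d + 2.74) + 10.015488)/(0.63*d^2 + 1.37*d - 3.84)^3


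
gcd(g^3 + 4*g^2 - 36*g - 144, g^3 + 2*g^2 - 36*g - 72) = g^2 - 36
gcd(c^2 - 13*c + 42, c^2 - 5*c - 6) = c - 6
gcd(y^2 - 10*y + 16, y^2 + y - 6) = y - 2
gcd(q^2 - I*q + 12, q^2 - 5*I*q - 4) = q - 4*I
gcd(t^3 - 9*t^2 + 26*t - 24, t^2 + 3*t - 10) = t - 2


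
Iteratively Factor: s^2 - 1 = (s - 1)*(s + 1)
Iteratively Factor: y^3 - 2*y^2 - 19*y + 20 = (y + 4)*(y^2 - 6*y + 5) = (y - 1)*(y + 4)*(y - 5)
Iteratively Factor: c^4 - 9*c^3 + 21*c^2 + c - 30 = (c - 3)*(c^3 - 6*c^2 + 3*c + 10) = (c - 3)*(c - 2)*(c^2 - 4*c - 5) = (c - 3)*(c - 2)*(c + 1)*(c - 5)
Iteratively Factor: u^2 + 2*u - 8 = (u - 2)*(u + 4)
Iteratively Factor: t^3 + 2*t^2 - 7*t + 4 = (t + 4)*(t^2 - 2*t + 1) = (t - 1)*(t + 4)*(t - 1)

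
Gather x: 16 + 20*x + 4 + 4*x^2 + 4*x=4*x^2 + 24*x + 20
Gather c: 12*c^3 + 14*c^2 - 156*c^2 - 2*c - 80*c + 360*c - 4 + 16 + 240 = 12*c^3 - 142*c^2 + 278*c + 252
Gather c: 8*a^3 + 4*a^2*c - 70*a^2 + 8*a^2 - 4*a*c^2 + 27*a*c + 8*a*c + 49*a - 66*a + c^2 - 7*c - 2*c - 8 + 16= 8*a^3 - 62*a^2 - 17*a + c^2*(1 - 4*a) + c*(4*a^2 + 35*a - 9) + 8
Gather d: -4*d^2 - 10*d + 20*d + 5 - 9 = -4*d^2 + 10*d - 4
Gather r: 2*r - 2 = 2*r - 2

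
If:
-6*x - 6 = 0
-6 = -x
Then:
No Solution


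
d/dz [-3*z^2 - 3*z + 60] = -6*z - 3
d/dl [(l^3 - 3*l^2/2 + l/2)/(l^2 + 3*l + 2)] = (l^4 + 6*l^3 + l^2 - 6*l + 1)/(l^4 + 6*l^3 + 13*l^2 + 12*l + 4)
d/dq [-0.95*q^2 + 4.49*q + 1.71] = 4.49 - 1.9*q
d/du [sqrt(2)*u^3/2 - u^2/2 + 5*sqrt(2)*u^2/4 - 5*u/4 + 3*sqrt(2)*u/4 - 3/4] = 3*sqrt(2)*u^2/2 - u + 5*sqrt(2)*u/2 - 5/4 + 3*sqrt(2)/4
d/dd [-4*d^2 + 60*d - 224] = 60 - 8*d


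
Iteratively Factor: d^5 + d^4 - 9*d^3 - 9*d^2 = (d)*(d^4 + d^3 - 9*d^2 - 9*d) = d*(d + 1)*(d^3 - 9*d) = d^2*(d + 1)*(d^2 - 9) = d^2*(d - 3)*(d + 1)*(d + 3)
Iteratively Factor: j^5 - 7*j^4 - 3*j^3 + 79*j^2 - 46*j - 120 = (j - 5)*(j^4 - 2*j^3 - 13*j^2 + 14*j + 24) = (j - 5)*(j - 2)*(j^3 - 13*j - 12) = (j - 5)*(j - 4)*(j - 2)*(j^2 + 4*j + 3) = (j - 5)*(j - 4)*(j - 2)*(j + 3)*(j + 1)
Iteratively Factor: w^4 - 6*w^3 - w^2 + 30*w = (w)*(w^3 - 6*w^2 - w + 30) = w*(w - 5)*(w^2 - w - 6) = w*(w - 5)*(w + 2)*(w - 3)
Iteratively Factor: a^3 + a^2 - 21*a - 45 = (a - 5)*(a^2 + 6*a + 9) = (a - 5)*(a + 3)*(a + 3)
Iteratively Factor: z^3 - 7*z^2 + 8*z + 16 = (z - 4)*(z^2 - 3*z - 4) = (z - 4)^2*(z + 1)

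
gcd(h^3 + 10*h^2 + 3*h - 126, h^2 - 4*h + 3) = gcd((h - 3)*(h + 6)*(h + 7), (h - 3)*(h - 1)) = h - 3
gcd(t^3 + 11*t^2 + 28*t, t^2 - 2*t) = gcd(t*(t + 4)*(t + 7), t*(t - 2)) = t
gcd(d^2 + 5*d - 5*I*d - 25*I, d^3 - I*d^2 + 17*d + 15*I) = d - 5*I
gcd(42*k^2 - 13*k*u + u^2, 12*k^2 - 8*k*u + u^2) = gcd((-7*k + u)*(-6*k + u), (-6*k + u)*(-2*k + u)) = -6*k + u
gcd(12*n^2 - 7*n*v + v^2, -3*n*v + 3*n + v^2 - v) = -3*n + v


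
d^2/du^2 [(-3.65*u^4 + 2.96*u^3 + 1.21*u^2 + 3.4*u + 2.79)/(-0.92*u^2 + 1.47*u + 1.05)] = (6.17871999999999*u^6 - 29.61756*u^5 + 26.16831*u^4 + 62.600824*u^3 - 0.30495600000001*u^2 - 16.647624*u - 9.620352)/(0.778688*u^6 - 3.732624*u^5 + 3.297924*u^4 + 5.343597*u^3 - 3.763935*u^2 - 4.862025*u - 1.157625)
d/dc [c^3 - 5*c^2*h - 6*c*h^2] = 3*c^2 - 10*c*h - 6*h^2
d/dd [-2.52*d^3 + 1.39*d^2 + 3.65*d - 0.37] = -7.56*d^2 + 2.78*d + 3.65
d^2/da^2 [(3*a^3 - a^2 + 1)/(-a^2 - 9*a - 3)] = 6*(-81*a^3 - 85*a^2 - 36*a - 23)/(a^6 + 27*a^5 + 252*a^4 + 891*a^3 + 756*a^2 + 243*a + 27)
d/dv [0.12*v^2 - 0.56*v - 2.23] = 0.24*v - 0.56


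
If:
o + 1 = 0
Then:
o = -1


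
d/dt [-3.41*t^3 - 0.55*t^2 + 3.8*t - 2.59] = -10.23*t^2 - 1.1*t + 3.8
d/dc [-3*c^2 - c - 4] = -6*c - 1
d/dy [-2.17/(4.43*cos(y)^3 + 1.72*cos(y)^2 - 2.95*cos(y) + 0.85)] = (-28.8393*cos(y)^2 - 7.4648*cos(y) + 6.4015)*sin(y)/(4.43*cos(y)^3 + 1.72*cos(y)^2 - 2.95*cos(y) + 0.85)^2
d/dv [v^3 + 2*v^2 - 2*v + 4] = 3*v^2 + 4*v - 2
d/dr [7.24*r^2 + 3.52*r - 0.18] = 14.48*r + 3.52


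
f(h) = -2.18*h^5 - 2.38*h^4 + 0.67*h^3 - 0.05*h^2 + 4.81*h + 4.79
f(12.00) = -590592.37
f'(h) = -10.9*h^4 - 9.52*h^3 + 2.01*h^2 - 0.1*h + 4.81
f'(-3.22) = -827.98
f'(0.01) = 4.81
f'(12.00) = -242179.91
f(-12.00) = 491884.19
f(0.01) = 4.84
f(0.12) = 5.37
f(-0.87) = -0.15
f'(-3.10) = -698.59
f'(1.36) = -52.84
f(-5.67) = 10169.25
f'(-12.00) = -209276.39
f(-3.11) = 380.79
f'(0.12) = 4.81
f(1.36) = -5.36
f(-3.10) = 373.76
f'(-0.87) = 6.44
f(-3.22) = 465.19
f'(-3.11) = -708.76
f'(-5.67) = -9460.37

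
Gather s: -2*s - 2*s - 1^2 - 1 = -4*s - 2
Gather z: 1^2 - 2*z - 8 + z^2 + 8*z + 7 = z^2 + 6*z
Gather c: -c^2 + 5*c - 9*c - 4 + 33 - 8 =-c^2 - 4*c + 21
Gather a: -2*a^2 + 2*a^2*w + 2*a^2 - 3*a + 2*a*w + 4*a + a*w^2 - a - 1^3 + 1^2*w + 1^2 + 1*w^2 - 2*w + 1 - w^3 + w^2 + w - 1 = 2*a^2*w + a*(w^2 + 2*w) - w^3 + 2*w^2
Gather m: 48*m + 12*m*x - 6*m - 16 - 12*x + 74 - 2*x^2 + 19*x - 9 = m*(12*x + 42) - 2*x^2 + 7*x + 49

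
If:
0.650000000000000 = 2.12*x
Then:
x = 0.31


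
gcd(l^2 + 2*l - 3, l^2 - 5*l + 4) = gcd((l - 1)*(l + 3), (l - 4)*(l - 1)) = l - 1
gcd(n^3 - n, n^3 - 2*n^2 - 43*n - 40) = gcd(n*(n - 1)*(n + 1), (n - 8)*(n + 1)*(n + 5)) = n + 1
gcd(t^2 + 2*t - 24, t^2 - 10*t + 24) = t - 4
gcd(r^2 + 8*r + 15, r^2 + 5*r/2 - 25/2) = r + 5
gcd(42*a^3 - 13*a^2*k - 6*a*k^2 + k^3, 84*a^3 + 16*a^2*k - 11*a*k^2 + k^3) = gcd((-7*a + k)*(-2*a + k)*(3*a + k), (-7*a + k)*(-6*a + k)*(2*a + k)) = 7*a - k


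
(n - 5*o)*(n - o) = n^2 - 6*n*o + 5*o^2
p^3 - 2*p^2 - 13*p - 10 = (p - 5)*(p + 1)*(p + 2)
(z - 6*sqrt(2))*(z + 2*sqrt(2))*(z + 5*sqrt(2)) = z^3 + sqrt(2)*z^2 - 64*z - 120*sqrt(2)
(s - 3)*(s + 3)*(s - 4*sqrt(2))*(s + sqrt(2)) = s^4 - 3*sqrt(2)*s^3 - 17*s^2 + 27*sqrt(2)*s + 72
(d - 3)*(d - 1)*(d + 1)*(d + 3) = d^4 - 10*d^2 + 9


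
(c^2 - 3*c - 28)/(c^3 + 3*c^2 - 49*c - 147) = (c + 4)/(c^2 + 10*c + 21)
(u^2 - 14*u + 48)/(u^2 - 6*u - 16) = (u - 6)/(u + 2)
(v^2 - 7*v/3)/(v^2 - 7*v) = (v - 7/3)/(v - 7)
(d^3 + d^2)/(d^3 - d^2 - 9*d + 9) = d^2*(d + 1)/(d^3 - d^2 - 9*d + 9)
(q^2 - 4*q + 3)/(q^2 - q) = (q - 3)/q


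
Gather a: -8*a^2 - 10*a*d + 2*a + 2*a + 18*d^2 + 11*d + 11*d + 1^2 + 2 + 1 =-8*a^2 + a*(4 - 10*d) + 18*d^2 + 22*d + 4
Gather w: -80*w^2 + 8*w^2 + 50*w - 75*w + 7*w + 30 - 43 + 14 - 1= -72*w^2 - 18*w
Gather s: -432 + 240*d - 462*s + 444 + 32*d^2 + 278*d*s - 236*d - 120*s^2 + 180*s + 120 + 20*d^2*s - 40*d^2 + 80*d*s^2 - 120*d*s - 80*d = -8*d^2 - 76*d + s^2*(80*d - 120) + s*(20*d^2 + 158*d - 282) + 132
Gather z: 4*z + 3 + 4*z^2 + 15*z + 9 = 4*z^2 + 19*z + 12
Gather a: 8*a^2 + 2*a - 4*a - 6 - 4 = 8*a^2 - 2*a - 10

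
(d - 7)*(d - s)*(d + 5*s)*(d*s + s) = d^4*s + 4*d^3*s^2 - 6*d^3*s - 5*d^2*s^3 - 24*d^2*s^2 - 7*d^2*s + 30*d*s^3 - 28*d*s^2 + 35*s^3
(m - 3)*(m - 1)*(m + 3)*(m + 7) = m^4 + 6*m^3 - 16*m^2 - 54*m + 63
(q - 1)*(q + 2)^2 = q^3 + 3*q^2 - 4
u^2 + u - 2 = (u - 1)*(u + 2)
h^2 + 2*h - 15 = (h - 3)*(h + 5)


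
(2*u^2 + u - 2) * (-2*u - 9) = -4*u^3 - 20*u^2 - 5*u + 18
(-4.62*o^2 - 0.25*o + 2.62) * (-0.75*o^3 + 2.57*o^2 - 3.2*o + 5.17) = 3.465*o^5 - 11.6859*o^4 + 12.1765*o^3 - 16.352*o^2 - 9.6765*o + 13.5454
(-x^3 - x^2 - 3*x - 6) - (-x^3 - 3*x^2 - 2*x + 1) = 2*x^2 - x - 7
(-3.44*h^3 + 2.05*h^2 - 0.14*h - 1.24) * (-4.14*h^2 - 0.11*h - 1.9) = 14.2416*h^5 - 8.1086*h^4 + 6.8901*h^3 + 1.254*h^2 + 0.4024*h + 2.356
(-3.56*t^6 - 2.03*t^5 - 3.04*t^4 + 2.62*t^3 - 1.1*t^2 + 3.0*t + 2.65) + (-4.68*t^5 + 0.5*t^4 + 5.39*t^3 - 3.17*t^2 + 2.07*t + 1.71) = -3.56*t^6 - 6.71*t^5 - 2.54*t^4 + 8.01*t^3 - 4.27*t^2 + 5.07*t + 4.36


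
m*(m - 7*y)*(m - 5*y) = m^3 - 12*m^2*y + 35*m*y^2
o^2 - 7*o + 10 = (o - 5)*(o - 2)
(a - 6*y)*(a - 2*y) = a^2 - 8*a*y + 12*y^2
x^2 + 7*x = x*(x + 7)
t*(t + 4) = t^2 + 4*t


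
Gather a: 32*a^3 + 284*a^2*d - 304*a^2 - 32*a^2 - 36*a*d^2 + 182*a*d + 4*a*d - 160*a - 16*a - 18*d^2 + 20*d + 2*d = 32*a^3 + a^2*(284*d - 336) + a*(-36*d^2 + 186*d - 176) - 18*d^2 + 22*d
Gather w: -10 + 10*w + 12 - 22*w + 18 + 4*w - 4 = 16 - 8*w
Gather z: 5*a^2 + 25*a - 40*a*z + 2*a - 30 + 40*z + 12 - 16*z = 5*a^2 + 27*a + z*(24 - 40*a) - 18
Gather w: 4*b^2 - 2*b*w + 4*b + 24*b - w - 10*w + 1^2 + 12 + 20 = 4*b^2 + 28*b + w*(-2*b - 11) + 33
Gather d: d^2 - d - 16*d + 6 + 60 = d^2 - 17*d + 66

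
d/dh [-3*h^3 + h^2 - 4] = h*(2 - 9*h)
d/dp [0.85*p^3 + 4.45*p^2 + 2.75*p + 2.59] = 2.55*p^2 + 8.9*p + 2.75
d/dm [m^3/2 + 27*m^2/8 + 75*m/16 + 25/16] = 3*m^2/2 + 27*m/4 + 75/16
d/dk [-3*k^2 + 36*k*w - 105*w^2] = -6*k + 36*w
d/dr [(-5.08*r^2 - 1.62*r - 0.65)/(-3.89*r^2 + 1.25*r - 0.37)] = (-12.6518*r^2 - 1.2978*r + 1.4119)/(15.1321*r^4 - 9.725*r^3 + 4.4411*r^2 - 0.925*r + 0.1369)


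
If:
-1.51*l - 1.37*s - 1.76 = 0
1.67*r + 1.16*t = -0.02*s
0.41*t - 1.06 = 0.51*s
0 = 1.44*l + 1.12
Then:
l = -0.78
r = -1.42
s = -0.43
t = 2.05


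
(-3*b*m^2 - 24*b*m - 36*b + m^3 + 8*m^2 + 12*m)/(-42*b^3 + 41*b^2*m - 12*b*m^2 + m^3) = (m^2 + 8*m + 12)/(14*b^2 - 9*b*m + m^2)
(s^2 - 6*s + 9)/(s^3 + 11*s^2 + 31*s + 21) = (s^2 - 6*s + 9)/(s^3 + 11*s^2 + 31*s + 21)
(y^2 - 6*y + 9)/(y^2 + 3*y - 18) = (y - 3)/(y + 6)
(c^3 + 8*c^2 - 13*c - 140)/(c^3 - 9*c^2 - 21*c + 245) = (c^2 + 3*c - 28)/(c^2 - 14*c + 49)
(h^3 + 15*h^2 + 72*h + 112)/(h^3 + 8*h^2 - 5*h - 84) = (h + 4)/(h - 3)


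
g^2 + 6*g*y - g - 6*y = (g - 1)*(g + 6*y)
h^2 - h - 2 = (h - 2)*(h + 1)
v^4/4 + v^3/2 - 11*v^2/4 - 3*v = v*(v/4 + 1)*(v - 3)*(v + 1)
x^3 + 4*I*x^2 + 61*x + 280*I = (x - 8*I)*(x + 5*I)*(x + 7*I)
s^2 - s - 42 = (s - 7)*(s + 6)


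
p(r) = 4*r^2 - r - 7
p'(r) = 8*r - 1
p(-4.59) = 81.86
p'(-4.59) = -37.72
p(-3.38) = 42.08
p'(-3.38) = -28.04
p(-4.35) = 73.04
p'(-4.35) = -35.80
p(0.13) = -7.06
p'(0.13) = 0.04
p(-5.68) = 127.73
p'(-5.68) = -46.44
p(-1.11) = -0.96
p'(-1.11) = -9.88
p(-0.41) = -5.92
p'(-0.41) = -4.28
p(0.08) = -7.05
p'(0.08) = -0.36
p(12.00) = 557.00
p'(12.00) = 95.00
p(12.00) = 557.00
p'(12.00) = 95.00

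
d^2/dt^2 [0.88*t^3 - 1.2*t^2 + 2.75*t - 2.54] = 5.28*t - 2.4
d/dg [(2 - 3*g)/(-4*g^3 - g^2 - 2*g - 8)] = (12*g^3 + 3*g^2 + 6*g - 2*(3*g - 2)*(6*g^2 + g + 1) + 24)/(4*g^3 + g^2 + 2*g + 8)^2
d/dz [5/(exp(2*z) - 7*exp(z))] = 5*(7 - 2*exp(z))*exp(-z)/(exp(z) - 7)^2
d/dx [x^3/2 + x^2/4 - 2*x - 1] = 3*x^2/2 + x/2 - 2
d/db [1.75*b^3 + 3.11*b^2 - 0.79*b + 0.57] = 5.25*b^2 + 6.22*b - 0.79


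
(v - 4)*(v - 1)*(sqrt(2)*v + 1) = sqrt(2)*v^3 - 5*sqrt(2)*v^2 + v^2 - 5*v + 4*sqrt(2)*v + 4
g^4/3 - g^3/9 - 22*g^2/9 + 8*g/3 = g*(g/3 + 1)*(g - 2)*(g - 4/3)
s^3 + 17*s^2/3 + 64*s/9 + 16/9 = (s + 1/3)*(s + 4/3)*(s + 4)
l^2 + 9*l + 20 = (l + 4)*(l + 5)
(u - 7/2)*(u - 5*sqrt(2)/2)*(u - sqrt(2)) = u^3 - 7*sqrt(2)*u^2/2 - 7*u^2/2 + 5*u + 49*sqrt(2)*u/4 - 35/2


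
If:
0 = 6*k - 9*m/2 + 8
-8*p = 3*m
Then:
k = -2*p - 4/3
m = -8*p/3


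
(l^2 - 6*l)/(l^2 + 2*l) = (l - 6)/(l + 2)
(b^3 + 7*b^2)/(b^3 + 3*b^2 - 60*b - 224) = b^2/(b^2 - 4*b - 32)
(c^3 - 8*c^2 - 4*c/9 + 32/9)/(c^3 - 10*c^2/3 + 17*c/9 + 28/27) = 3*(9*c^3 - 72*c^2 - 4*c + 32)/(27*c^3 - 90*c^2 + 51*c + 28)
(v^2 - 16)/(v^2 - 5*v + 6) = (v^2 - 16)/(v^2 - 5*v + 6)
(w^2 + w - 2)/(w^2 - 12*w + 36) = (w^2 + w - 2)/(w^2 - 12*w + 36)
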